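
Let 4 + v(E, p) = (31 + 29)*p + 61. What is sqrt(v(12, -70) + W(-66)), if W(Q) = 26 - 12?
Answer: I*sqrt(4129) ≈ 64.257*I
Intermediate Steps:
W(Q) = 14
v(E, p) = 57 + 60*p (v(E, p) = -4 + ((31 + 29)*p + 61) = -4 + (60*p + 61) = -4 + (61 + 60*p) = 57 + 60*p)
sqrt(v(12, -70) + W(-66)) = sqrt((57 + 60*(-70)) + 14) = sqrt((57 - 4200) + 14) = sqrt(-4143 + 14) = sqrt(-4129) = I*sqrt(4129)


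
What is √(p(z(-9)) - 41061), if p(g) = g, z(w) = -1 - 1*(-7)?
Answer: I*√41055 ≈ 202.62*I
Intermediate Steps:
z(w) = 6 (z(w) = -1 + 7 = 6)
√(p(z(-9)) - 41061) = √(6 - 41061) = √(-41055) = I*√41055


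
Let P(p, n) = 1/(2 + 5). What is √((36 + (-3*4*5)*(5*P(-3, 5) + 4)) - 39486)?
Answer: I*√1946910/7 ≈ 199.33*I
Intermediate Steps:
P(p, n) = ⅐ (P(p, n) = 1/7 = ⅐)
√((36 + (-3*4*5)*(5*P(-3, 5) + 4)) - 39486) = √((36 + (-3*4*5)*(5*(⅐) + 4)) - 39486) = √((36 + (-12*5)*(5/7 + 4)) - 39486) = √((36 - 60*33/7) - 39486) = √((36 - 1980/7) - 39486) = √(-1728/7 - 39486) = √(-278130/7) = I*√1946910/7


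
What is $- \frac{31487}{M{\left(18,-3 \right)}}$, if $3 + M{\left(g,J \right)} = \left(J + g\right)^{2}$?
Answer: $- \frac{851}{6} \approx -141.83$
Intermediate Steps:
$M{\left(g,J \right)} = -3 + \left(J + g\right)^{2}$
$- \frac{31487}{M{\left(18,-3 \right)}} = - \frac{31487}{-3 + \left(-3 + 18\right)^{2}} = - \frac{31487}{-3 + 15^{2}} = - \frac{31487}{-3 + 225} = - \frac{31487}{222} = \left(-31487\right) \frac{1}{222} = - \frac{851}{6}$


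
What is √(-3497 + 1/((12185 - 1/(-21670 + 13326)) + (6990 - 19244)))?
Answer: I*√1159158157349665/575735 ≈ 59.136*I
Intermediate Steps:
√(-3497 + 1/((12185 - 1/(-21670 + 13326)) + (6990 - 19244))) = √(-3497 + 1/((12185 - 1/(-8344)) - 12254)) = √(-3497 + 1/((12185 - 1*(-1/8344)) - 12254)) = √(-3497 + 1/((12185 + 1/8344) - 12254)) = √(-3497 + 1/(101671641/8344 - 12254)) = √(-3497 + 1/(-575735/8344)) = √(-3497 - 8344/575735) = √(-2013353639/575735) = I*√1159158157349665/575735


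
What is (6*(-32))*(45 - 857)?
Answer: 155904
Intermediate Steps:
(6*(-32))*(45 - 857) = -192*(-812) = 155904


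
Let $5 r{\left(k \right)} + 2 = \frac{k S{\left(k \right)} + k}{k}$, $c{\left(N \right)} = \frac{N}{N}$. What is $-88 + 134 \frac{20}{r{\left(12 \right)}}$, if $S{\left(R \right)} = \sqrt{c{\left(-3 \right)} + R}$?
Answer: $\frac{3086}{3} + \frac{3350 \sqrt{13}}{3} \approx 5054.9$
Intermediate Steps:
$c{\left(N \right)} = 1$
$S{\left(R \right)} = \sqrt{1 + R}$
$r{\left(k \right)} = - \frac{2}{5} + \frac{k + k \sqrt{1 + k}}{5 k}$ ($r{\left(k \right)} = - \frac{2}{5} + \frac{\left(k \sqrt{1 + k} + k\right) \frac{1}{k}}{5} = - \frac{2}{5} + \frac{\left(k + k \sqrt{1 + k}\right) \frac{1}{k}}{5} = - \frac{2}{5} + \frac{\frac{1}{k} \left(k + k \sqrt{1 + k}\right)}{5} = - \frac{2}{5} + \frac{k + k \sqrt{1 + k}}{5 k}$)
$-88 + 134 \frac{20}{r{\left(12 \right)}} = -88 + 134 \frac{20}{- \frac{1}{5} + \frac{\sqrt{1 + 12}}{5}} = -88 + 134 \frac{20}{- \frac{1}{5} + \frac{\sqrt{13}}{5}} = -88 + \frac{2680}{- \frac{1}{5} + \frac{\sqrt{13}}{5}}$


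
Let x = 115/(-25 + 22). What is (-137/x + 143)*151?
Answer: 2545256/115 ≈ 22133.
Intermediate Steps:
x = -115/3 (x = 115/(-3) = 115*(-⅓) = -115/3 ≈ -38.333)
(-137/x + 143)*151 = (-137/(-115/3) + 143)*151 = (-137*(-3/115) + 143)*151 = (411/115 + 143)*151 = (16856/115)*151 = 2545256/115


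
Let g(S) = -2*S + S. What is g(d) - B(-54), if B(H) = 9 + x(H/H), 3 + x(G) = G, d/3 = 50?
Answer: -157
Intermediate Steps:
d = 150 (d = 3*50 = 150)
x(G) = -3 + G
g(S) = -S
B(H) = 7 (B(H) = 9 + (-3 + H/H) = 9 + (-3 + 1) = 9 - 2 = 7)
g(d) - B(-54) = -1*150 - 1*7 = -150 - 7 = -157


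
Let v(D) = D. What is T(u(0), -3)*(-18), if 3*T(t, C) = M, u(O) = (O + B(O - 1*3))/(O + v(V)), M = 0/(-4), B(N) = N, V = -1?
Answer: 0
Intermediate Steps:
M = 0 (M = 0*(-¼) = 0)
u(O) = (-3 + 2*O)/(-1 + O) (u(O) = (O + (O - 1*3))/(O - 1) = (O + (O - 3))/(-1 + O) = (O + (-3 + O))/(-1 + O) = (-3 + 2*O)/(-1 + O))
T(t, C) = 0 (T(t, C) = (⅓)*0 = 0)
T(u(0), -3)*(-18) = 0*(-18) = 0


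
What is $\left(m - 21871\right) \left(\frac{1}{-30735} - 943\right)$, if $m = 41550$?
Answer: $- \frac{570358542974}{30735} \approx -1.8557 \cdot 10^{7}$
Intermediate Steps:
$\left(m - 21871\right) \left(\frac{1}{-30735} - 943\right) = \left(41550 - 21871\right) \left(\frac{1}{-30735} - 943\right) = 19679 \left(- \frac{1}{30735} - 943\right) = 19679 \left(- \frac{28983106}{30735}\right) = - \frac{570358542974}{30735}$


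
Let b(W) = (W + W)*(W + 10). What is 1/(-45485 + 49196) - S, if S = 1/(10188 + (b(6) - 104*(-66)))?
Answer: 4511/21330828 ≈ 0.00021148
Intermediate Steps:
b(W) = 2*W*(10 + W) (b(W) = (2*W)*(10 + W) = 2*W*(10 + W))
S = 1/17244 (S = 1/(10188 + (2*6*(10 + 6) - 104*(-66))) = 1/(10188 + (2*6*16 + 6864)) = 1/(10188 + (192 + 6864)) = 1/(10188 + 7056) = 1/17244 ≈ 5.7991e-5)
1/(-45485 + 49196) - S = 1/(-45485 + 49196) - 1*1/17244 = 1/3711 - 1/17244 = 4511/21330828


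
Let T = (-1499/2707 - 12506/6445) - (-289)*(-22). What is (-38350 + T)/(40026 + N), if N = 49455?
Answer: -37145084677/74340026515 ≈ -0.49966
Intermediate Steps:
T = -110969092967/17446615 (T = (-1499*1/2707 - 12506*1/6445) - 1*6358 = (-1499/2707 - 12506/6445) - 6358 = -43514797/17446615 - 6358 = -110969092967/17446615 ≈ -6360.5)
(-38350 + T)/(40026 + N) = (-38350 - 110969092967/17446615)/(40026 + 49455) = -780046778217/17446615/89481 = -780046778217/17446615*1/89481 = -37145084677/74340026515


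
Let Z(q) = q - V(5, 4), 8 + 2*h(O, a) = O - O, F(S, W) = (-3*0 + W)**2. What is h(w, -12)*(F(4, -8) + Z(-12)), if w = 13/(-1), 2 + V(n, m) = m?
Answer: -200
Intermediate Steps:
V(n, m) = -2 + m
F(S, W) = W**2 (F(S, W) = (0 + W)**2 = W**2)
w = -13 (w = 13*(-1) = -13)
h(O, a) = -4 (h(O, a) = -4 + (O - O)/2 = -4 + (1/2)*0 = -4 + 0 = -4)
Z(q) = -2 + q (Z(q) = q - (-2 + 4) = q - 1*2 = q - 2 = -2 + q)
h(w, -12)*(F(4, -8) + Z(-12)) = -4*((-8)**2 + (-2 - 12)) = -4*(64 - 14) = -4*50 = -200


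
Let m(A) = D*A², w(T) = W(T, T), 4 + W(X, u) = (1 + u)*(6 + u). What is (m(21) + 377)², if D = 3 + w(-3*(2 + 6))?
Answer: 33309900100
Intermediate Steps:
W(X, u) = -4 + (1 + u)*(6 + u)
w(T) = 2 + T² + 7*T
D = 413 (D = 3 + (2 + (-3*(2 + 6))² + 7*(-3*(2 + 6))) = 3 + (2 + (-3*8)² + 7*(-3*8)) = 3 + (2 + (-24)² + 7*(-24)) = 3 + (2 + 576 - 168) = 3 + 410 = 413)
m(A) = 413*A²
(m(21) + 377)² = (413*21² + 377)² = (413*441 + 377)² = (182133 + 377)² = 182510² = 33309900100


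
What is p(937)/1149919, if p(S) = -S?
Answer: -937/1149919 ≈ -0.00081484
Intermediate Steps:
p(937)/1149919 = -1*937/1149919 = -937*1/1149919 = -937/1149919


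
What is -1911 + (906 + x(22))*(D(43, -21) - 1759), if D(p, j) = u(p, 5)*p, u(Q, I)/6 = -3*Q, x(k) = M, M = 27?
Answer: -32695164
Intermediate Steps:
x(k) = 27
u(Q, I) = -18*Q (u(Q, I) = 6*(-3*Q) = -18*Q)
D(p, j) = -18*p² (D(p, j) = (-18*p)*p = -18*p²)
-1911 + (906 + x(22))*(D(43, -21) - 1759) = -1911 + (906 + 27)*(-18*43² - 1759) = -1911 + 933*(-18*1849 - 1759) = -1911 + 933*(-33282 - 1759) = -1911 + 933*(-35041) = -1911 - 32693253 = -32695164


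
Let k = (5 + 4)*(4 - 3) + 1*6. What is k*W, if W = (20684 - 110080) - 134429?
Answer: -3357375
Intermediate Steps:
k = 15 (k = 9*1 + 6 = 9 + 6 = 15)
W = -223825 (W = -89396 - 134429 = -223825)
k*W = 15*(-223825) = -3357375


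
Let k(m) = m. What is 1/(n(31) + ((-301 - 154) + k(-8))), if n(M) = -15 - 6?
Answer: -1/484 ≈ -0.0020661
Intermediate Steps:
n(M) = -21
1/(n(31) + ((-301 - 154) + k(-8))) = 1/(-21 + ((-301 - 154) - 8)) = 1/(-21 + (-455 - 8)) = 1/(-21 - 463) = 1/(-484) = -1/484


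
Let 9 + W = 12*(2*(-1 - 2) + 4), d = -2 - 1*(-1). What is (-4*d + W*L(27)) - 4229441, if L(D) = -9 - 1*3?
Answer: -4229041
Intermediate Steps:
L(D) = -12 (L(D) = -9 - 3 = -12)
d = -1 (d = -2 + 1 = -1)
W = -33 (W = -9 + 12*(2*(-1 - 2) + 4) = -9 + 12*(2*(-3) + 4) = -9 + 12*(-6 + 4) = -9 + 12*(-2) = -9 - 24 = -33)
(-4*d + W*L(27)) - 4229441 = (-4*(-1) - 33*(-12)) - 4229441 = (4 + 396) - 4229441 = 400 - 4229441 = -4229041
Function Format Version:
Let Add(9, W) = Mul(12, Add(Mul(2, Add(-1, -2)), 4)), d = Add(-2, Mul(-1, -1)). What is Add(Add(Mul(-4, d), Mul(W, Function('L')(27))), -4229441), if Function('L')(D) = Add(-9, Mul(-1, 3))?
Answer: -4229041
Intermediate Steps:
Function('L')(D) = -12 (Function('L')(D) = Add(-9, -3) = -12)
d = -1 (d = Add(-2, 1) = -1)
W = -33 (W = Add(-9, Mul(12, Add(Mul(2, Add(-1, -2)), 4))) = Add(-9, Mul(12, Add(Mul(2, -3), 4))) = Add(-9, Mul(12, Add(-6, 4))) = Add(-9, Mul(12, -2)) = Add(-9, -24) = -33)
Add(Add(Mul(-4, d), Mul(W, Function('L')(27))), -4229441) = Add(Add(Mul(-4, -1), Mul(-33, -12)), -4229441) = Add(Add(4, 396), -4229441) = Add(400, -4229441) = -4229041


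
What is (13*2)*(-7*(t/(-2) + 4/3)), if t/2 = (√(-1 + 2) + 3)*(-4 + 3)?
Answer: -2912/3 ≈ -970.67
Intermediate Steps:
t = -8 (t = 2*((√(-1 + 2) + 3)*(-4 + 3)) = 2*((√1 + 3)*(-1)) = 2*((1 + 3)*(-1)) = 2*(4*(-1)) = 2*(-4) = -8)
(13*2)*(-7*(t/(-2) + 4/3)) = (13*2)*(-7*(-8/(-2) + 4/3)) = 26*(-7*(-8*(-½) + 4*(⅓))) = 26*(-7*(4 + 4/3)) = 26*(-7*16/3) = 26*(-112/3) = -2912/3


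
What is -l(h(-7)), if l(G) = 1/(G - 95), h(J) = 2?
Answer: 1/93 ≈ 0.010753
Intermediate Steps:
l(G) = 1/(-95 + G)
-l(h(-7)) = -1/(-95 + 2) = -1/(-93) = -1*(-1/93) = 1/93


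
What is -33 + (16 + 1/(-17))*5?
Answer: 794/17 ≈ 46.706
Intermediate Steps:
-33 + (16 + 1/(-17))*5 = -33 + (16 - 1/17)*5 = -33 + (271/17)*5 = -33 + 1355/17 = 794/17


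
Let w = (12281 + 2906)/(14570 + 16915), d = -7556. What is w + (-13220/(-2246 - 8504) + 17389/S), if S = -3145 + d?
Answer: 2103981388/24146003925 ≈ 0.087136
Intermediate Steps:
S = -10701 (S = -3145 - 7556 = -10701)
w = 15187/31485 ≈ 0.48236
w + (-13220/(-2246 - 8504) + 17389/S) = 15187/31485 + (-13220/(-2246 - 8504) + 17389/(-10701)) = 15187/31485 + (-13220/(-10750) + 17389*(-1/10701)) = 15187/31485 + (-13220*(-1/10750) - 17389/10701) = 15187/31485 + (1322/1075 - 17389/10701) = 15187/31485 - 4546453/11503575 = 2103981388/24146003925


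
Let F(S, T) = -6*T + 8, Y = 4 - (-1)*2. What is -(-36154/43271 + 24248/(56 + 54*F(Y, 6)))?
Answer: 19676347/1125046 ≈ 17.489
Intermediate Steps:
Y = 6 (Y = 4 - 1*(-2) = 4 + 2 = 6)
F(S, T) = 8 - 6*T
-(-36154/43271 + 24248/(56 + 54*F(Y, 6))) = -(-36154/43271 + 24248/(56 + 54*(8 - 6*6))) = -(-36154*1/43271 + 24248/(56 + 54*(8 - 36))) = -(-36154/43271 + 24248/(56 + 54*(-28))) = -(-36154/43271 + 24248/(56 - 1512)) = -(-36154/43271 + 24248/(-1456)) = -(-36154/43271 + 24248*(-1/1456)) = -(-36154/43271 - 433/26) = -1*(-19676347/1125046) = 19676347/1125046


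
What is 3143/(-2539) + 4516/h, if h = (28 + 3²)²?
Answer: 7163357/3475891 ≈ 2.0609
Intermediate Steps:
h = 1369 (h = (28 + 9)² = 37² = 1369)
3143/(-2539) + 4516/h = 3143/(-2539) + 4516/1369 = 3143*(-1/2539) + 4516*(1/1369) = -3143/2539 + 4516/1369 = 7163357/3475891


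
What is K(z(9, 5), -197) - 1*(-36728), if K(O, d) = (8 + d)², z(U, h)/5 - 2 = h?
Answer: 72449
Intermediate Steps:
z(U, h) = 10 + 5*h
K(z(9, 5), -197) - 1*(-36728) = (8 - 197)² - 1*(-36728) = (-189)² + 36728 = 35721 + 36728 = 72449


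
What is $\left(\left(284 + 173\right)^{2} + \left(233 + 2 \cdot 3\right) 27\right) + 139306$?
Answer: $354608$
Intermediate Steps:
$\left(\left(284 + 173\right)^{2} + \left(233 + 2 \cdot 3\right) 27\right) + 139306 = \left(457^{2} + \left(233 + 6\right) 27\right) + 139306 = \left(208849 + 239 \cdot 27\right) + 139306 = \left(208849 + 6453\right) + 139306 = 215302 + 139306 = 354608$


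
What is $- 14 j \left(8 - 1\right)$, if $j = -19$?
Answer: $1862$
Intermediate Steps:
$- 14 j \left(8 - 1\right) = \left(-14\right) \left(-19\right) \left(8 - 1\right) = 266 \left(8 - 1\right) = 266 \cdot 7 = 1862$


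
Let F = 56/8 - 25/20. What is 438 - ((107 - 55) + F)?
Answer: 1521/4 ≈ 380.25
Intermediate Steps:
F = 23/4 (F = 56*(1/8) - 25*1/20 = 7 - 5/4 = 23/4 ≈ 5.7500)
438 - ((107 - 55) + F) = 438 - ((107 - 55) + 23/4) = 438 - (52 + 23/4) = 438 - 1*231/4 = 438 - 231/4 = 1521/4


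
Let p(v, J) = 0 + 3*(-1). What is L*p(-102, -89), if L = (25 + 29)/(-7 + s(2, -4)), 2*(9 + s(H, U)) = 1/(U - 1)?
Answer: 1620/161 ≈ 10.062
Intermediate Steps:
s(H, U) = -9 + 1/(2*(-1 + U)) (s(H, U) = -9 + 1/(2*(U - 1)) = -9 + 1/(2*(-1 + U)))
p(v, J) = -3 (p(v, J) = 0 - 3 = -3)
L = -540/161 (L = (25 + 29)/(-7 + (19 - 18*(-4))/(2*(-1 - 4))) = 54/(-7 + (½)*(19 + 72)/(-5)) = 54/(-7 + (½)*(-⅕)*91) = 54/(-7 - 91/10) = 54/(-161/10) = 54*(-10/161) = -540/161 ≈ -3.3540)
L*p(-102, -89) = -540/161*(-3) = 1620/161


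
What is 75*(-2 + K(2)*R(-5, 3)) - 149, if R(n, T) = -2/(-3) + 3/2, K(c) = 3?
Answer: 377/2 ≈ 188.50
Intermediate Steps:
R(n, T) = 13/6 (R(n, T) = -2*(-⅓) + 3*(½) = ⅔ + 3/2 = 13/6)
75*(-2 + K(2)*R(-5, 3)) - 149 = 75*(-2 + 3*(13/6)) - 149 = 75*(-2 + 13/2) - 149 = 75*(9/2) - 149 = 675/2 - 149 = 377/2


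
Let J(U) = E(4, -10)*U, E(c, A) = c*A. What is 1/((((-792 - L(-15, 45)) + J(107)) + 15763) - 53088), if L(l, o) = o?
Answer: -1/42442 ≈ -2.3562e-5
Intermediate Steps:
E(c, A) = A*c
J(U) = -40*U (J(U) = (-10*4)*U = -40*U)
1/((((-792 - L(-15, 45)) + J(107)) + 15763) - 53088) = 1/((((-792 - 1*45) - 40*107) + 15763) - 53088) = 1/((((-792 - 45) - 4280) + 15763) - 53088) = 1/(((-837 - 4280) + 15763) - 53088) = 1/((-5117 + 15763) - 53088) = 1/(10646 - 53088) = 1/(-42442) = -1/42442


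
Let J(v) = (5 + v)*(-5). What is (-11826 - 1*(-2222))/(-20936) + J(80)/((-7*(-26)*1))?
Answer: -446867/238147 ≈ -1.8764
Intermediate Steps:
J(v) = -25 - 5*v
(-11826 - 1*(-2222))/(-20936) + J(80)/((-7*(-26)*1)) = (-11826 - 1*(-2222))/(-20936) + (-25 - 5*80)/((-7*(-26)*1)) = (-11826 + 2222)*(-1/20936) + (-25 - 400)/((182*1)) = -9604*(-1/20936) - 425/182 = 2401/5234 - 425*1/182 = 2401/5234 - 425/182 = -446867/238147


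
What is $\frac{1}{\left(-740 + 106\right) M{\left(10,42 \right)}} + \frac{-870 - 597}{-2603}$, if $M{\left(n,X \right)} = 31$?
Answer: $\frac{28829815}{51159362} \approx 0.56353$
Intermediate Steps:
$\frac{1}{\left(-740 + 106\right) M{\left(10,42 \right)}} + \frac{-870 - 597}{-2603} = \frac{1}{\left(-740 + 106\right) 31} + \frac{-870 - 597}{-2603} = \frac{1}{-634} \cdot \frac{1}{31} + \left(-870 - 597\right) \left(- \frac{1}{2603}\right) = \left(- \frac{1}{634}\right) \frac{1}{31} - - \frac{1467}{2603} = - \frac{1}{19654} + \frac{1467}{2603} = \frac{28829815}{51159362}$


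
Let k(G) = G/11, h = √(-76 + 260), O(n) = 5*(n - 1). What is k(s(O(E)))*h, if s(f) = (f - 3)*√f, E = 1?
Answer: 0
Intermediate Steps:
O(n) = -5 + 5*n (O(n) = 5*(-1 + n) = -5 + 5*n)
s(f) = √f*(-3 + f) (s(f) = (-3 + f)*√f = √f*(-3 + f))
h = 2*√46 (h = √184 = 2*√46 ≈ 13.565)
k(G) = G/11 (k(G) = G*(1/11) = G/11)
k(s(O(E)))*h = ((√(-5 + 5*1)*(-3 + (-5 + 5*1)))/11)*(2*√46) = ((√(-5 + 5)*(-3 + (-5 + 5)))/11)*(2*√46) = ((√0*(-3 + 0))/11)*(2*√46) = ((0*(-3))/11)*(2*√46) = ((1/11)*0)*(2*√46) = 0*(2*√46) = 0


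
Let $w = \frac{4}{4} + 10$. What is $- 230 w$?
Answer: $-2530$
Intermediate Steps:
$w = 11$ ($w = 4 \cdot \frac{1}{4} + 10 = 1 + 10 = 11$)
$- 230 w = \left(-230\right) 11 = -2530$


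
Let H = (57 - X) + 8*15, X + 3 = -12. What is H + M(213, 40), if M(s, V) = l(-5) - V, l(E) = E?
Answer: 147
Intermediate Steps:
X = -15 (X = -3 - 12 = -15)
H = 192 (H = (57 - 1*(-15)) + 8*15 = (57 + 15) + 120 = 72 + 120 = 192)
M(s, V) = -5 - V
H + M(213, 40) = 192 + (-5 - 1*40) = 192 + (-5 - 40) = 192 - 45 = 147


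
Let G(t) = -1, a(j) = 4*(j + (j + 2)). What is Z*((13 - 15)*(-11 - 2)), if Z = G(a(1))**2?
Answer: 26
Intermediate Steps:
a(j) = 8 + 8*j (a(j) = 4*(j + (2 + j)) = 4*(2 + 2*j) = 8 + 8*j)
Z = 1 (Z = (-1)**2 = 1)
Z*((13 - 15)*(-11 - 2)) = 1*((13 - 15)*(-11 - 2)) = 1*(-2*(-13)) = 1*26 = 26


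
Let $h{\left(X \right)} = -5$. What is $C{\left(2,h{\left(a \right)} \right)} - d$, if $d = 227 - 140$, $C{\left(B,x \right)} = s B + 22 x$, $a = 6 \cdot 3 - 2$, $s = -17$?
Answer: $-231$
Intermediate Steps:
$a = 16$ ($a = 18 - 2 = 16$)
$C{\left(B,x \right)} = - 17 B + 22 x$
$d = 87$
$C{\left(2,h{\left(a \right)} \right)} - d = \left(\left(-17\right) 2 + 22 \left(-5\right)\right) - 87 = \left(-34 - 110\right) - 87 = -144 - 87 = -231$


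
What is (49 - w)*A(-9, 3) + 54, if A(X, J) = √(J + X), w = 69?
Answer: 54 - 20*I*√6 ≈ 54.0 - 48.99*I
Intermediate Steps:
(49 - w)*A(-9, 3) + 54 = (49 - 1*69)*√(3 - 9) + 54 = (49 - 69)*√(-6) + 54 = -20*I*√6 + 54 = 54 - 20*I*√6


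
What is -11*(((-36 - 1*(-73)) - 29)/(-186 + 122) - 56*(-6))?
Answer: -29557/8 ≈ -3694.6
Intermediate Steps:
-11*(((-36 - 1*(-73)) - 29)/(-186 + 122) - 56*(-6)) = -11*(((-36 + 73) - 29)/(-64) + 336) = -11*((37 - 29)*(-1/64) + 336) = -11*(8*(-1/64) + 336) = -11*(-⅛ + 336) = -11*2687/8 = -29557/8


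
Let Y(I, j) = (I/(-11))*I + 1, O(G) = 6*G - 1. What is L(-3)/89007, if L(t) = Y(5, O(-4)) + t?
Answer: -47/979077 ≈ -4.8004e-5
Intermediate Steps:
O(G) = -1 + 6*G
Y(I, j) = 1 - I²/11 (Y(I, j) = (I*(-1/11))*I + 1 = (-I/11)*I + 1 = -I²/11 + 1 = 1 - I²/11)
L(t) = -14/11 + t (L(t) = (1 - 1/11*5²) + t = (1 - 1/11*25) + t = (1 - 25/11) + t = -14/11 + t)
L(-3)/89007 = (-14/11 - 3)/89007 = -47/11*1/89007 = -47/979077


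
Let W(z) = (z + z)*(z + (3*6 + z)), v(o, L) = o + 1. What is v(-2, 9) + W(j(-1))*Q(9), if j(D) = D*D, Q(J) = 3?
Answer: 119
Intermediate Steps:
v(o, L) = 1 + o
j(D) = D²
W(z) = 2*z*(18 + 2*z) (W(z) = (2*z)*(z + (18 + z)) = (2*z)*(18 + 2*z) = 2*z*(18 + 2*z))
v(-2, 9) + W(j(-1))*Q(9) = (1 - 2) + (4*(-1)²*(9 + (-1)²))*3 = -1 + (4*1*(9 + 1))*3 = -1 + (4*1*10)*3 = -1 + 40*3 = -1 + 120 = 119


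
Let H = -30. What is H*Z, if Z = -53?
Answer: 1590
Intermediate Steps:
H*Z = -30*(-53) = 1590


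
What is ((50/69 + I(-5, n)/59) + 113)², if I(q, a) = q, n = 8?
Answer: 214024666384/16573041 ≈ 12914.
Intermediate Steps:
((50/69 + I(-5, n)/59) + 113)² = ((50/69 - 5/59) + 113)² = (2605/4071 + 113)² = (462628/4071)² = 214024666384/16573041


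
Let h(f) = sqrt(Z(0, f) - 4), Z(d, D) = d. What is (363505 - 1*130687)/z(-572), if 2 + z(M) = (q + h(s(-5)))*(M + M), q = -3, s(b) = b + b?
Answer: 199641435/4249961 + 133171896*I/4249961 ≈ 46.975 + 31.335*I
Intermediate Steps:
s(b) = 2*b
h(f) = 2*I (h(f) = sqrt(0 - 4) = sqrt(-4) = 2*I)
z(M) = -2 + 2*M*(-3 + 2*I) (z(M) = -2 + (-3 + 2*I)*(M + M) = -2 + (-3 + 2*I)*(2*M) = -2 + 2*M*(-3 + 2*I))
(363505 - 1*130687)/z(-572) = (363505 - 1*130687)/(-2 - 572*(-6 + 4*I)) = (363505 - 130687)/(-2 + (3432 - 2288*I)) = 232818/(3430 - 2288*I) = 232818*((3430 + 2288*I)/16999844) = 116409*(3430 + 2288*I)/8499922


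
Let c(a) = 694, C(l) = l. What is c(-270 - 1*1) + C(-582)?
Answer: 112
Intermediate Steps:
c(-270 - 1*1) + C(-582) = 694 - 582 = 112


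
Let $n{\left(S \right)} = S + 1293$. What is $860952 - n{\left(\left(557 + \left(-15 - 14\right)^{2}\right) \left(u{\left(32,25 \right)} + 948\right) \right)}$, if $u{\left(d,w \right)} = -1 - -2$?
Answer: $-467043$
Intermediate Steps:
$u{\left(d,w \right)} = 1$ ($u{\left(d,w \right)} = -1 + 2 = 1$)
$n{\left(S \right)} = 1293 + S$
$860952 - n{\left(\left(557 + \left(-15 - 14\right)^{2}\right) \left(u{\left(32,25 \right)} + 948\right) \right)} = 860952 - \left(1293 + \left(557 + \left(-15 - 14\right)^{2}\right) \left(1 + 948\right)\right) = 860952 - \left(1293 + \left(557 + \left(-29\right)^{2}\right) 949\right) = 860952 - \left(1293 + \left(557 + 841\right) 949\right) = 860952 - \left(1293 + 1398 \cdot 949\right) = 860952 - \left(1293 + 1326702\right) = 860952 - 1327995 = -467043$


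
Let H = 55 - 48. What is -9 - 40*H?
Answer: -289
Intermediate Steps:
H = 7
-9 - 40*H = -9 - 40*7 = -9 - 280 = -289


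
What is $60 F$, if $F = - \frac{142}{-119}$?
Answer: $\frac{8520}{119} \approx 71.597$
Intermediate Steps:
$F = \frac{142}{119}$ ($F = \left(-142\right) \left(- \frac{1}{119}\right) = \frac{142}{119} \approx 1.1933$)
$60 F = 60 \cdot \frac{142}{119} = \frac{8520}{119}$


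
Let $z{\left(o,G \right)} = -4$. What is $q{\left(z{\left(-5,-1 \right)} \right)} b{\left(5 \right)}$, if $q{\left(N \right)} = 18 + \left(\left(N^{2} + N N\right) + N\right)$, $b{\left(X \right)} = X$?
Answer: $230$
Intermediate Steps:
$q{\left(N \right)} = 18 + N + 2 N^{2}$ ($q{\left(N \right)} = 18 + \left(\left(N^{2} + N^{2}\right) + N\right) = 18 + \left(2 N^{2} + N\right) = 18 + \left(N + 2 N^{2}\right) = 18 + N + 2 N^{2}$)
$q{\left(z{\left(-5,-1 \right)} \right)} b{\left(5 \right)} = \left(18 - 4 + 2 \left(-4\right)^{2}\right) 5 = \left(18 - 4 + 2 \cdot 16\right) 5 = \left(18 - 4 + 32\right) 5 = 46 \cdot 5 = 230$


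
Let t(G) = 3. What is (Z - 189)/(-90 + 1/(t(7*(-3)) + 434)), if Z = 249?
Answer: -26220/39329 ≈ -0.66668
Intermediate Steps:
(Z - 189)/(-90 + 1/(t(7*(-3)) + 434)) = (249 - 189)/(-90 + 1/(3 + 434)) = 60/(-90 + 1/437) = 60/(-39329/437) = 60*(-437/39329) = -26220/39329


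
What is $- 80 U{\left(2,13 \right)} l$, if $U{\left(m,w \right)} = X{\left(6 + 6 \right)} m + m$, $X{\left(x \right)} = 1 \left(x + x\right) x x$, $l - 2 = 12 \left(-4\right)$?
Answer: $25443520$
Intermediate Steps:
$l = -46$ ($l = 2 + 12 \left(-4\right) = 2 - 48 = -46$)
$X{\left(x \right)} = 2 x^{3}$ ($X{\left(x \right)} = 1 \cdot 2 x x x = 2 x x x = 2 x^{2} x = 2 x^{3}$)
$U{\left(m,w \right)} = 3457 m$ ($U{\left(m,w \right)} = 2 \left(6 + 6\right)^{3} m + m = 2 \cdot 12^{3} m + m = 2 \cdot 1728 m + m = 3456 m + m = 3457 m$)
$- 80 U{\left(2,13 \right)} l = - 80 \cdot 3457 \cdot 2 \left(-46\right) = \left(-80\right) 6914 \left(-46\right) = \left(-553120\right) \left(-46\right) = 25443520$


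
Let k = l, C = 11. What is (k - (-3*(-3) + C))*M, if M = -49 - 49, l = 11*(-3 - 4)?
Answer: 9506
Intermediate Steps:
l = -77 (l = 11*(-7) = -77)
k = -77
M = -98
(k - (-3*(-3) + C))*M = (-77 - (-3*(-3) + 11))*(-98) = (-77 - (9 + 11))*(-98) = (-77 - 1*20)*(-98) = (-77 - 20)*(-98) = -97*(-98) = 9506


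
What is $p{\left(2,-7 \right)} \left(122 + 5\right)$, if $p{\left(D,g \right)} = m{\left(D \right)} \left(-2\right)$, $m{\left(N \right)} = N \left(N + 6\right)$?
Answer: $-4064$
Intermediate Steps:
$m{\left(N \right)} = N \left(6 + N\right)$
$p{\left(D,g \right)} = - 2 D \left(6 + D\right)$ ($p{\left(D,g \right)} = D \left(6 + D\right) \left(-2\right) = - 2 D \left(6 + D\right)$)
$p{\left(2,-7 \right)} \left(122 + 5\right) = \left(-2\right) 2 \left(6 + 2\right) \left(122 + 5\right) = \left(-2\right) 2 \cdot 8 \cdot 127 = \left(-32\right) 127 = -4064$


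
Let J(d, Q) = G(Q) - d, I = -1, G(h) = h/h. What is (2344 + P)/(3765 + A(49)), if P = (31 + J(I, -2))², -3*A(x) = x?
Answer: 10299/11246 ≈ 0.91579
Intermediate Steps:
G(h) = 1
A(x) = -x/3
J(d, Q) = 1 - d
P = 1089 (P = (31 + (1 - 1*(-1)))² = (31 + (1 + 1))² = (31 + 2)² = 33² = 1089)
(2344 + P)/(3765 + A(49)) = (2344 + 1089)/(3765 - ⅓*49) = 3433/(3765 - 49/3) = 3433/(11246/3) = 3433*(3/11246) = 10299/11246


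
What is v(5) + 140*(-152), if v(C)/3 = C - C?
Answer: -21280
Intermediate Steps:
v(C) = 0 (v(C) = 3*(C - C) = 3*0 = 0)
v(5) + 140*(-152) = 0 + 140*(-152) = 0 - 21280 = -21280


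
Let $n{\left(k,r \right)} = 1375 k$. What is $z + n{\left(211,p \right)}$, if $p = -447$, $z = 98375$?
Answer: $388500$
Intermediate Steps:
$z + n{\left(211,p \right)} = 98375 + 1375 \cdot 211 = 98375 + 290125 = 388500$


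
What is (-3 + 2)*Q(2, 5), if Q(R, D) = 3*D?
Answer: -15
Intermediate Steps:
(-3 + 2)*Q(2, 5) = (-3 + 2)*(3*5) = -1*15 = -15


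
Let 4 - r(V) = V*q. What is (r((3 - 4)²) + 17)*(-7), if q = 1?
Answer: -140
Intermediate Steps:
r(V) = 4 - V
(r((3 - 4)²) + 17)*(-7) = ((4 - (3 - 4)²) + 17)*(-7) = ((4 - 1*(-1)²) + 17)*(-7) = ((4 - 1*1) + 17)*(-7) = ((4 - 1) + 17)*(-7) = (3 + 17)*(-7) = 20*(-7) = -140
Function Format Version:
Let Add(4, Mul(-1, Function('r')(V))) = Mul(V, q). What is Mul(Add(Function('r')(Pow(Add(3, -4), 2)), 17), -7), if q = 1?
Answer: -140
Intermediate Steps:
Function('r')(V) = Add(4, Mul(-1, V)) (Function('r')(V) = Add(4, Mul(-1, Mul(V, 1))) = Add(4, Mul(-1, V)))
Mul(Add(Function('r')(Pow(Add(3, -4), 2)), 17), -7) = Mul(Add(Add(4, Mul(-1, Pow(Add(3, -4), 2))), 17), -7) = Mul(Add(Add(4, Mul(-1, Pow(-1, 2))), 17), -7) = Mul(Add(Add(4, Mul(-1, 1)), 17), -7) = Mul(Add(Add(4, -1), 17), -7) = Mul(Add(3, 17), -7) = Mul(20, -7) = -140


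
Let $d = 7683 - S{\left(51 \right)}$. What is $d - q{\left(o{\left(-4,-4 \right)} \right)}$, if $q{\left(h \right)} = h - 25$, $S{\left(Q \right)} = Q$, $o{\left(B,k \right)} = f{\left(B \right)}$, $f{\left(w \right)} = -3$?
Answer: $7660$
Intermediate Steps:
$o{\left(B,k \right)} = -3$
$q{\left(h \right)} = -25 + h$
$d = 7632$ ($d = 7683 - 51 = 7632$)
$d - q{\left(o{\left(-4,-4 \right)} \right)} = 7632 - \left(-25 - 3\right) = 7632 - -28 = 7632 + 28 = 7660$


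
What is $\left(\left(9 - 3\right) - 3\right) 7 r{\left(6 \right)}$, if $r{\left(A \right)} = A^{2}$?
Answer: $756$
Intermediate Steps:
$\left(\left(9 - 3\right) - 3\right) 7 r{\left(6 \right)} = \left(\left(9 - 3\right) - 3\right) 7 \cdot 6^{2} = \left(6 - 3\right) 7 \cdot 36 = 3 \cdot 7 \cdot 36 = 21 \cdot 36 = 756$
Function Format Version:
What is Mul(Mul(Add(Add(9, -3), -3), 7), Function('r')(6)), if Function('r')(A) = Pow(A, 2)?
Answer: 756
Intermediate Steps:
Mul(Mul(Add(Add(9, -3), -3), 7), Function('r')(6)) = Mul(Mul(Add(Add(9, -3), -3), 7), Pow(6, 2)) = Mul(Mul(Add(6, -3), 7), 36) = Mul(Mul(3, 7), 36) = Mul(21, 36) = 756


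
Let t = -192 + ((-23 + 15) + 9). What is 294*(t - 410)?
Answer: -176694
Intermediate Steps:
t = -191 (t = -192 + (-8 + 9) = -192 + 1 = -191)
294*(t - 410) = 294*(-191 - 410) = 294*(-601) = -176694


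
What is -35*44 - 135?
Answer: -1675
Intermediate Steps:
-35*44 - 135 = -1540 - 135 = -1675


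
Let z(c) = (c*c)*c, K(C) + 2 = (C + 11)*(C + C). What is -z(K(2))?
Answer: -125000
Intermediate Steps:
K(C) = -2 + 2*C*(11 + C) (K(C) = -2 + (C + 11)*(C + C) = -2 + (11 + C)*(2*C) = -2 + 2*C*(11 + C))
z(c) = c**3 (z(c) = c**2*c = c**3)
-z(K(2)) = -(-2 + 2*2**2 + 22*2)**3 = -(-2 + 2*4 + 44)**3 = -(-2 + 8 + 44)**3 = -1*50**3 = -1*125000 = -125000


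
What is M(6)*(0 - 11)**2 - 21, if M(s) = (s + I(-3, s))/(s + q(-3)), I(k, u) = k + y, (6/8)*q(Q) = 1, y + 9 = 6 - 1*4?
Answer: -87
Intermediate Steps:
y = -7 (y = -9 + (6 - 1*4) = -9 + (6 - 4) = -9 + 2 = -7)
q(Q) = 4/3 (q(Q) = (4/3)*1 = 4/3)
I(k, u) = -7 + k (I(k, u) = k - 7 = -7 + k)
M(s) = (-10 + s)/(4/3 + s) (M(s) = (s + (-7 - 3))/(s + 4/3) = (s - 10)/(4/3 + s) = (-10 + s)/(4/3 + s))
M(6)*(0 - 11)**2 - 21 = (3*(-10 + 6)/(4 + 3*6))*(0 - 11)**2 - 21 = (3*(-4)/(4 + 18))*(-11)**2 - 21 = (3*(-4)/22)*121 - 21 = (3*(1/22)*(-4))*121 - 21 = -6/11*121 - 21 = -66 - 21 = -87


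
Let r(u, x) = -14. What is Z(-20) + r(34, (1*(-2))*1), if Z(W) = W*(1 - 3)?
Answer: 26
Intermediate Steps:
Z(W) = -2*W (Z(W) = W*(-2) = -2*W)
Z(-20) + r(34, (1*(-2))*1) = -2*(-20) - 14 = 40 - 14 = 26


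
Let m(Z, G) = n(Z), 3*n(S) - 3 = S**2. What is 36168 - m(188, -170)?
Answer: 73157/3 ≈ 24386.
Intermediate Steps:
n(S) = 1 + S**2/3
m(Z, G) = 1 + Z**2/3
36168 - m(188, -170) = 36168 - (1 + (1/3)*188**2) = 36168 - (1 + (1/3)*35344) = 36168 - (1 + 35344/3) = 36168 - 1*35347/3 = 36168 - 35347/3 = 73157/3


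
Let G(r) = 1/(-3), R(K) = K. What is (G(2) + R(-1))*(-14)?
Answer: 56/3 ≈ 18.667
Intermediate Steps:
G(r) = -1/3
(G(2) + R(-1))*(-14) = (-1/3 - 1)*(-14) = -4/3*(-14) = 56/3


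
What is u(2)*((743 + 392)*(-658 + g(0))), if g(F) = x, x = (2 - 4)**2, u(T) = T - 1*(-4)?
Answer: -4453740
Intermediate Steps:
u(T) = 4 + T (u(T) = T + 4 = 4 + T)
x = 4 (x = (-2)**2 = 4)
g(F) = 4
u(2)*((743 + 392)*(-658 + g(0))) = (4 + 2)*((743 + 392)*(-658 + 4)) = 6*(1135*(-654)) = 6*(-742290) = -4453740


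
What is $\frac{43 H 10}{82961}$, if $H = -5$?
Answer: $- \frac{2150}{82961} \approx -0.025916$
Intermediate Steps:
$\frac{43 H 10}{82961} = \frac{43 \left(-5\right) 10}{82961} = \left(-215\right) 10 \cdot \frac{1}{82961} = \left(-2150\right) \frac{1}{82961} = - \frac{2150}{82961}$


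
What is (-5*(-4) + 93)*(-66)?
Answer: -7458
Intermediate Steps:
(-5*(-4) + 93)*(-66) = (20 + 93)*(-66) = 113*(-66) = -7458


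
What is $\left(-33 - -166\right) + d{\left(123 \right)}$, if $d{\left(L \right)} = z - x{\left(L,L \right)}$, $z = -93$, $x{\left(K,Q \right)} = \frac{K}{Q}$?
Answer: $39$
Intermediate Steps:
$d{\left(L \right)} = -94$ ($d{\left(L \right)} = -93 - \frac{L}{L} = -93 - 1 = -94$)
$\left(-33 - -166\right) + d{\left(123 \right)} = \left(-33 - -166\right) - 94 = \left(-33 + 166\right) - 94 = 133 - 94 = 39$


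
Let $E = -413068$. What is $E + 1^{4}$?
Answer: $-413067$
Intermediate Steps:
$E + 1^{4} = -413068 + 1^{4} = -413068 + 1 = -413067$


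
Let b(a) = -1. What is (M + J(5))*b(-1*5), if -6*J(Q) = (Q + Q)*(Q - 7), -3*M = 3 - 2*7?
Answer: -7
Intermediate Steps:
M = 11/3 (M = -(3 - 2*7)/3 = -(3 - 14)/3 = -⅓*(-11) = 11/3 ≈ 3.6667)
J(Q) = -Q*(-7 + Q)/3 (J(Q) = -(Q + Q)*(Q - 7)/6 = -2*Q*(-7 + Q)/6 = -Q*(-7 + Q)/3)
(M + J(5))*b(-1*5) = (11/3 + (⅓)*5*(7 - 1*5))*(-1) = (11/3 + (⅓)*5*(7 - 5))*(-1) = (11/3 + (⅓)*5*2)*(-1) = (11/3 + 10/3)*(-1) = 7*(-1) = -7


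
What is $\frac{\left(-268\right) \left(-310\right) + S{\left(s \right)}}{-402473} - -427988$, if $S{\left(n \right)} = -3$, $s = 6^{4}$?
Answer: $\frac{172253531247}{402473} \approx 4.2799 \cdot 10^{5}$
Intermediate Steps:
$s = 1296$
$\frac{\left(-268\right) \left(-310\right) + S{\left(s \right)}}{-402473} - -427988 = \frac{\left(-268\right) \left(-310\right) - 3}{-402473} - -427988 = \left(83080 - 3\right) \left(- \frac{1}{402473}\right) + 427988 = 83077 \left(- \frac{1}{402473}\right) + 427988 = - \frac{83077}{402473} + 427988 = \frac{172253531247}{402473}$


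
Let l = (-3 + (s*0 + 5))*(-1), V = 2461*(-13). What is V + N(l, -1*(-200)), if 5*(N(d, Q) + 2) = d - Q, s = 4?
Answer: -160177/5 ≈ -32035.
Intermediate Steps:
V = -31993
l = -2 (l = (-3 + (4*0 + 5))*(-1) = (-3 + (0 + 5))*(-1) = (-3 + 5)*(-1) = 2*(-1) = -2)
N(d, Q) = -2 - Q/5 + d/5 (N(d, Q) = -2 + (d - Q)/5 = -2 + (-Q/5 + d/5) = -2 - Q/5 + d/5)
V + N(l, -1*(-200)) = -31993 + (-2 - (-1)*(-200)/5 + (⅕)*(-2)) = -31993 + (-2 - ⅕*200 - ⅖) = -31993 + (-2 - 40 - ⅖) = -31993 - 212/5 = -160177/5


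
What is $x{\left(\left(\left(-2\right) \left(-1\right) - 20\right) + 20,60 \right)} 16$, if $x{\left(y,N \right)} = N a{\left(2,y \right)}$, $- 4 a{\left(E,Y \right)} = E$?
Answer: $-480$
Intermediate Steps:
$a{\left(E,Y \right)} = - \frac{E}{4}$
$x{\left(y,N \right)} = - \frac{N}{2}$ ($x{\left(y,N \right)} = N \left(\left(- \frac{1}{4}\right) 2\right) = N \left(- \frac{1}{2}\right) = - \frac{N}{2}$)
$x{\left(\left(\left(-2\right) \left(-1\right) - 20\right) + 20,60 \right)} 16 = \left(- \frac{1}{2}\right) 60 \cdot 16 = \left(-30\right) 16 = -480$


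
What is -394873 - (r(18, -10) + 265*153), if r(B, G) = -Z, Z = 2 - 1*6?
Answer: -435422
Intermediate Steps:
Z = -4 (Z = 2 - 6 = -4)
r(B, G) = 4 (r(B, G) = -1*(-4) = 4)
-394873 - (r(18, -10) + 265*153) = -394873 - (4 + 265*153) = -394873 - (4 + 40545) = -394873 - 1*40549 = -394873 - 40549 = -435422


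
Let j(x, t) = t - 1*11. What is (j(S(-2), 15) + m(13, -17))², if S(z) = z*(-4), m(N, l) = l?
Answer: 169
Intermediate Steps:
S(z) = -4*z
j(x, t) = -11 + t (j(x, t) = t - 11 = -11 + t)
(j(S(-2), 15) + m(13, -17))² = ((-11 + 15) - 17)² = (4 - 17)² = (-13)² = 169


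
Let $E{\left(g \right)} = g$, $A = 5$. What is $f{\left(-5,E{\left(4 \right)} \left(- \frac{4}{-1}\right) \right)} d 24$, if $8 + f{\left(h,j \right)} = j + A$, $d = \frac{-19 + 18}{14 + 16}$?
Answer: $- \frac{52}{5} \approx -10.4$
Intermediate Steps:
$d = - \frac{1}{30} \approx -0.033333$
$f{\left(h,j \right)} = -3 + j$ ($f{\left(h,j \right)} = -8 + \left(j + 5\right) = -8 + \left(5 + j\right) = -3 + j$)
$f{\left(-5,E{\left(4 \right)} \left(- \frac{4}{-1}\right) \right)} d 24 = \left(-3 + 4 \left(- \frac{4}{-1}\right)\right) \left(- \frac{1}{30}\right) 24 = \left(-3 + 4 \left(\left(-4\right) \left(-1\right)\right)\right) \left(- \frac{1}{30}\right) 24 = \left(-3 + 4 \cdot 4\right) \left(- \frac{1}{30}\right) 24 = \left(-3 + 16\right) \left(- \frac{1}{30}\right) 24 = 13 \left(- \frac{1}{30}\right) 24 = \left(- \frac{13}{30}\right) 24 = - \frac{52}{5}$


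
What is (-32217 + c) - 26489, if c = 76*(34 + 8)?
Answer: -55514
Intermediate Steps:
c = 3192 (c = 76*42 = 3192)
(-32217 + c) - 26489 = (-32217 + 3192) - 26489 = -29025 - 26489 = -55514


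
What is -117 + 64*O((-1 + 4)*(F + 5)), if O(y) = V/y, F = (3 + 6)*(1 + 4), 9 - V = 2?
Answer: -8551/75 ≈ -114.01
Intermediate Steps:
V = 7 (V = 9 - 1*2 = 9 - 2 = 7)
F = 45 (F = 9*5 = 45)
O(y) = 7/y
-117 + 64*O((-1 + 4)*(F + 5)) = -117 + 64*(7/(((-1 + 4)*(45 + 5)))) = -117 + 64*(7/((3*50))) = -117 + 64*(7/150) = -117 + 224/75 = -8551/75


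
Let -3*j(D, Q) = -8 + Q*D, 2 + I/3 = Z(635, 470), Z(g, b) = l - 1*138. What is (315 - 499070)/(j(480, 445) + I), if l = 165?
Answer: 1496265/213367 ≈ 7.0126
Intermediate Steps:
Z(g, b) = 27 (Z(g, b) = 165 - 1*138 = 165 - 138 = 27)
I = 75 (I = -6 + 3*27 = -6 + 81 = 75)
j(D, Q) = 8/3 - D*Q/3 (j(D, Q) = -(-8 + Q*D)/3 = -(-8 + D*Q)/3 = 8/3 - D*Q/3)
(315 - 499070)/(j(480, 445) + I) = (315 - 499070)/((8/3 - 1/3*480*445) + 75) = -498755/((8/3 - 71200) + 75) = -498755/(-213592/3 + 75) = -498755/(-213367/3) = -498755*(-3/213367) = 1496265/213367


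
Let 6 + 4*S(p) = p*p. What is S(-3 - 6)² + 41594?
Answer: 671129/16 ≈ 41946.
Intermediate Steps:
S(p) = -3/2 + p²/4 (S(p) = -3/2 + (p*p)/4 = -3/2 + p²/4)
S(-3 - 6)² + 41594 = (-3/2 + (-3 - 6)²/4)² + 41594 = (-3/2 + (¼)*(-9)²)² + 41594 = (-3/2 + (¼)*81)² + 41594 = (-3/2 + 81/4)² + 41594 = (75/4)² + 41594 = 5625/16 + 41594 = 671129/16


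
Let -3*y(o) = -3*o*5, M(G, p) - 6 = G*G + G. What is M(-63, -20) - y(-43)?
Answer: 4127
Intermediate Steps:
M(G, p) = 6 + G + G² (M(G, p) = 6 + (G*G + G) = 6 + (G² + G) = 6 + (G + G²) = 6 + G + G²)
y(o) = 5*o (y(o) = -(-3*o)*5/3 = -(-5)*o = 5*o)
M(-63, -20) - y(-43) = (6 - 63 + (-63)²) - 5*(-43) = (6 - 63 + 3969) - 1*(-215) = 3912 + 215 = 4127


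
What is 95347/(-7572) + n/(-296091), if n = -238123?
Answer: -8809440407/747333684 ≈ -11.788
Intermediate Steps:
95347/(-7572) + n/(-296091) = 95347/(-7572) - 238123/(-296091) = 95347*(-1/7572) - 238123*(-1/296091) = -95347/7572 + 238123/296091 = -8809440407/747333684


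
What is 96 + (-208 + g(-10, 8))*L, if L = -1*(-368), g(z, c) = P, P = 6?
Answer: -74240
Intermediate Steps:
g(z, c) = 6
L = 368
96 + (-208 + g(-10, 8))*L = 96 + (-208 + 6)*368 = 96 - 202*368 = 96 - 74336 = -74240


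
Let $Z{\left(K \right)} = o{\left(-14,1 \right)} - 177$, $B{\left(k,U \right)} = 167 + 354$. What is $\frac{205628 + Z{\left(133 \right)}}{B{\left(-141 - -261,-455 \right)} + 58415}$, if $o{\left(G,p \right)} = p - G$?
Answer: $\frac{102733}{29468} \approx 3.4863$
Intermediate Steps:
$B{\left(k,U \right)} = 521$
$Z{\left(K \right)} = -162$ ($Z{\left(K \right)} = \left(1 - -14\right) - 177 = \left(1 + 14\right) - 177 = 15 - 177 = -162$)
$\frac{205628 + Z{\left(133 \right)}}{B{\left(-141 - -261,-455 \right)} + 58415} = \frac{205628 - 162}{521 + 58415} = \frac{205466}{58936} = 205466 \cdot \frac{1}{58936} = \frac{102733}{29468}$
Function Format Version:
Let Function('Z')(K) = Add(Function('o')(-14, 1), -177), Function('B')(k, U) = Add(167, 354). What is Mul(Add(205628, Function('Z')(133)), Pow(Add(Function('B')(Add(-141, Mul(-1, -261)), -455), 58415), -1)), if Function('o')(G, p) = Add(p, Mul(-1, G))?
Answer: Rational(102733, 29468) ≈ 3.4863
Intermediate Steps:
Function('B')(k, U) = 521
Function('Z')(K) = -162 (Function('Z')(K) = Add(Add(1, Mul(-1, -14)), -177) = Add(Add(1, 14), -177) = Add(15, -177) = -162)
Mul(Add(205628, Function('Z')(133)), Pow(Add(Function('B')(Add(-141, Mul(-1, -261)), -455), 58415), -1)) = Mul(Add(205628, -162), Pow(Add(521, 58415), -1)) = Mul(205466, Pow(58936, -1)) = Mul(205466, Rational(1, 58936)) = Rational(102733, 29468)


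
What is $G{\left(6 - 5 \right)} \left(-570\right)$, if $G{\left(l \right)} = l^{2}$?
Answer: $-570$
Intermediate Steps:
$G{\left(6 - 5 \right)} \left(-570\right) = \left(6 - 5\right)^{2} \left(-570\right) = 1^{2} \left(-570\right) = 1 \left(-570\right) = -570$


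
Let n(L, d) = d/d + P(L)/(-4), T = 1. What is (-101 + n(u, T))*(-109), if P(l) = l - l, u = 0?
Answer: 10900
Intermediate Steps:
P(l) = 0
n(L, d) = 1 (n(L, d) = d/d + 0/(-4) = 1 + 0*(-¼) = 1 + 0 = 1)
(-101 + n(u, T))*(-109) = (-101 + 1)*(-109) = -100*(-109) = 10900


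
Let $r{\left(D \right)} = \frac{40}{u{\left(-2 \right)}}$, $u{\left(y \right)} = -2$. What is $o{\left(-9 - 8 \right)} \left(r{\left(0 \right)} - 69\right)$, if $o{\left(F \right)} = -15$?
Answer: $1335$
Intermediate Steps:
$r{\left(D \right)} = -20$ ($r{\left(D \right)} = \frac{40}{-2} = 40 \left(- \frac{1}{2}\right) = -20$)
$o{\left(-9 - 8 \right)} \left(r{\left(0 \right)} - 69\right) = - 15 \left(-20 - 69\right) = \left(-15\right) \left(-89\right) = 1335$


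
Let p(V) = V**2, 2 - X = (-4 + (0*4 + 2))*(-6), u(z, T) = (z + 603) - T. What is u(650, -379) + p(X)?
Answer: 1732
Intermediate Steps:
u(z, T) = 603 + z - T (u(z, T) = (603 + z) - T = 603 + z - T)
X = -10 (X = 2 - (-4 + (0*4 + 2))*(-6) = 2 - (-4 + (0 + 2))*(-6) = 2 - (-4 + 2)*(-6) = 2 - (-2)*(-6) = 2 - 1*12 = 2 - 12 = -10)
u(650, -379) + p(X) = (603 + 650 - 1*(-379)) + (-10)**2 = (603 + 650 + 379) + 100 = 1632 + 100 = 1732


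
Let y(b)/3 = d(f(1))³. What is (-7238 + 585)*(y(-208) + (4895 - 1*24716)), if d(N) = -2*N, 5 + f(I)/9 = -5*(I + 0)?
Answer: -116269018887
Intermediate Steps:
f(I) = -45 - 45*I (f(I) = -45 + 9*(-5*(I + 0)) = -45 + 9*(-5*I) = -45 - 45*I)
y(b) = 17496000 (y(b) = 3*(-2*(-45 - 45*1))³ = 3*(-2*(-45 - 45))³ = 3*(-2*(-90))³ = 3*180³ = 3*5832000 = 17496000)
(-7238 + 585)*(y(-208) + (4895 - 1*24716)) = (-7238 + 585)*(17496000 + (4895 - 1*24716)) = -6653*(17496000 + (4895 - 24716)) = -6653*(17496000 - 19821) = -6653*17476179 = -116269018887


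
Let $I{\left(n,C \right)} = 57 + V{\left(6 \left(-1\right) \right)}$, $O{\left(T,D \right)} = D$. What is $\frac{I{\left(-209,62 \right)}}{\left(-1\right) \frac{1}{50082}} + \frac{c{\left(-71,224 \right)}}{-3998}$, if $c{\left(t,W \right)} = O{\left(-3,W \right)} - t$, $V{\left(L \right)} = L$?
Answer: $- \frac{10211619931}{3998} \approx -2.5542 \cdot 10^{6}$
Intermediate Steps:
$I{\left(n,C \right)} = 51$ ($I{\left(n,C \right)} = 57 + 6 \left(-1\right) = 57 - 6 = 51$)
$c{\left(t,W \right)} = W - t$
$\frac{I{\left(-209,62 \right)}}{\left(-1\right) \frac{1}{50082}} + \frac{c{\left(-71,224 \right)}}{-3998} = \frac{51}{\left(-1\right) \frac{1}{50082}} + \frac{224 - -71}{-3998} = \frac{51}{\left(-1\right) \frac{1}{50082}} + \left(224 + 71\right) \left(- \frac{1}{3998}\right) = \frac{51}{- \frac{1}{50082}} + 295 \left(- \frac{1}{3998}\right) = 51 \left(-50082\right) - \frac{295}{3998} = -2554182 - \frac{295}{3998} = - \frac{10211619931}{3998}$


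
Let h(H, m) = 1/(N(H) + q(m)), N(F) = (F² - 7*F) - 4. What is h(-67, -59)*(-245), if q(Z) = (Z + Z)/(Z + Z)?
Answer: -49/991 ≈ -0.049445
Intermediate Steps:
N(F) = -4 + F² - 7*F
q(Z) = 1 (q(Z) = (2*Z)/((2*Z)) = (2*Z)*(1/(2*Z)) = 1)
h(H, m) = 1/(-3 + H² - 7*H) (h(H, m) = 1/((-4 + H² - 7*H) + 1) = 1/(-3 + H² - 7*H))
h(-67, -59)*(-245) = -245/(-3 + (-67)² - 7*(-67)) = -245/(-3 + 4489 + 469) = -245/4955 = (1/4955)*(-245) = -49/991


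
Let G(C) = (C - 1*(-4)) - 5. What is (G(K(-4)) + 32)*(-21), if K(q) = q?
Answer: -567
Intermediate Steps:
G(C) = -1 + C (G(C) = (C + 4) - 5 = (4 + C) - 5 = -1 + C)
(G(K(-4)) + 32)*(-21) = ((-1 - 4) + 32)*(-21) = (-5 + 32)*(-21) = 27*(-21) = -567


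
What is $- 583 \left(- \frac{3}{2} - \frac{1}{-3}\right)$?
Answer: $\frac{4081}{6} \approx 680.17$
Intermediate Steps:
$- 583 \left(- \frac{3}{2} - \frac{1}{-3}\right) = - 583 \left(\left(-3\right) \frac{1}{2} - - \frac{1}{3}\right) = - 583 \left(- \frac{3}{2} + \frac{1}{3}\right) = \left(-583\right) \left(- \frac{7}{6}\right) = \frac{4081}{6}$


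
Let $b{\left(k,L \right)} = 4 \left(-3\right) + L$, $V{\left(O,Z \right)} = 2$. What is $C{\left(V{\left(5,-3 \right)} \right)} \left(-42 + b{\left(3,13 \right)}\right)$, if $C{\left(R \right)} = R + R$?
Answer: $-164$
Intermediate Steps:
$b{\left(k,L \right)} = -12 + L$
$C{\left(R \right)} = 2 R$
$C{\left(V{\left(5,-3 \right)} \right)} \left(-42 + b{\left(3,13 \right)}\right) = 2 \cdot 2 \left(-42 + \left(-12 + 13\right)\right) = 4 \left(-42 + 1\right) = 4 \left(-41\right) = -164$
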